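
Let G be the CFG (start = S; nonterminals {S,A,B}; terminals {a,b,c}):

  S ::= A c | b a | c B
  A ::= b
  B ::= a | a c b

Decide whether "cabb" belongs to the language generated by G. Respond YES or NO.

CNF form of G:
  S -> A T1 | T1 B | T2 T0
  A -> b
  B -> T0 X3 | a
  T0 -> a
  T1 -> c
  T2 -> b
  X3 -> T1 T2

Fill CYK table bottom-up:
  cell(0,0) c: {T1}  orig:{}
  cell(1,1) a: {B,T0}  orig:{B}
  cell(2,2) b: {A,T2}  orig:{A}
  cell(3,3) b: {A,T2}  orig:{A}
  cell(0,1) ca: {S}
  cell(1,2) ab: ∅
  cell(2,3) bb: ∅
  cell(0,2) cab: ∅
  cell(1,3) abb: ∅
  cell(0,3) cabb: ∅

S ∉ T[0,3] ⇒ NO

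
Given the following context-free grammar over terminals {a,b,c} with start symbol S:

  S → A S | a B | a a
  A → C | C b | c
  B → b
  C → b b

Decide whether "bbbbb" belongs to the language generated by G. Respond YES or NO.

Convert to CNF:
  S -> A S | T1 B | T1 T1
  A -> C T0 | T0 T0 | c
  B -> b
  C -> T0 T0
  T0 -> b
  T1 -> a

Fill CYK table bottom-up:
  T[0,0] 'b' = {B,T0}  orig:{B}
  T[1,1] 'b' = {B,T0}  orig:{B}
  T[2,2] 'b' = {B,T0}  orig:{B}
  T[3,3] 'b' = {B,T0}  orig:{B}
  T[4,4] 'b' = {B,T0}  orig:{B}
  T[0,1] 'bb' = {A,C}
  T[1,2] 'bb' = {A,C}
  T[2,3] 'bb' = {A,C}
  T[3,4] 'bb' = {A,C}
  T[0,2] 'bbb' = {A}
  T[1,3] 'bbb' = {A}
  T[2,4] 'bbb' = {A}
  T[0,3] 'bbbb' = ∅
  T[1,4] 'bbbb' = ∅
  T[0,4] 'bbbbb' = ∅

S ∉ T[0,4] ⇒ NO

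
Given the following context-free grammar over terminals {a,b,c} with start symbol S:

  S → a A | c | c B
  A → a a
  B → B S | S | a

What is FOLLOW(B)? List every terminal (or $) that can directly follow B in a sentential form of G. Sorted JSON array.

Compute FIRST by fixpoint:
round 1:
  A via A→a a: +{a}
  B via B→a: +{a}
  S via S→a A: +{a}
  S via S→c: +{c}
  FIRST(S)={a,c}  FIRST(A)={a}  FIRST(B)={a}
round 2:
  B via B→S: +{c}
  FIRST(S)={a,c}  FIRST(A)={a}  FIRST(B)={a,c}
round 3: (stable)
  FIRST(S)={a,c}  FIRST(A)={a}  FIRST(B)={a,c}

FOLLOW sets:
seed FOLLOW(S) with $
pass 1:
  B→B S: FOLLOW(B) ⊇ FIRST(S) = {a,c}; new: +{a,c}
  B→B S: FOLLOW(S) ⊇ FOLLOW(B) ⊇ {a,c}; new: +{a,c}
  S→a A: FOLLOW(A) ⊇ FOLLOW(S) ⊇ {$,a,c}; new: +{$,a,c}
  S→c B: FOLLOW(B) ⊇ FOLLOW(S) ⊇ {$,a,c}; new: +{$}
  S: {$,a,c}  A: {$,a,c}  B: {$,a,c}
pass 2: — fixpoint
  S: {$,a,c}  A: {$,a,c}  B: {$,a,c}

FOLLOW(B) = ["$", "a", "c"]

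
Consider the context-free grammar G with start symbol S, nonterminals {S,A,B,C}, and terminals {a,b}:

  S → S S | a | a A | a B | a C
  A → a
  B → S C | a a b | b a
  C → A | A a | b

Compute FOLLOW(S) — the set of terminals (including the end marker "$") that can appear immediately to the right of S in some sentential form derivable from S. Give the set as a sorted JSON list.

FIRST sets, iterate to fixpoint:
round 1:
  A via A→a: +{a}
  B via B→a a b: +{a}
  B via B→b a: +{b}
  C via C→A: +{a}
  C via C→b: +{b}
  S via S→a: +{a}
  S: {a}  A: {a}  B: {a,b}  C: {a,b}
round 2: — fixpoint
  S: {a}  A: {a}  B: {a,b}  C: {a,b}

FOLLOW iteration:
seed FOLLOW(S) with $
pass 1:
  B→S C: FOLLOW(S) ⊇ FIRST(C) = {a,b}; new: +{a,b}
  C→A a: FOLLOW(A) ⊇ FIRST(a) = {a}; new: +{a}
  S→a A: FOLLOW(A) ⊇ FOLLOW(S) ⊇ {$,a,b}; new: +{$,b}
  S→a B: FOLLOW(B) ⊇ FOLLOW(S) ⊇ {$,a,b}; new: +{$,a,b}
  S→a C: FOLLOW(C) ⊇ FOLLOW(S) ⊇ {$,a,b}; new: +{$,a,b}
  FOLLOW(S)={$,a,b}  FOLLOW(A)={$,a,b}  FOLLOW(B)={$,a,b}  FOLLOW(C)={$,a,b}
pass 2: (no change)
  FOLLOW(S)={$,a,b}  FOLLOW(A)={$,a,b}  FOLLOW(B)={$,a,b}  FOLLOW(C)={$,a,b}

FOLLOW(S) = ["$", "a", "b"]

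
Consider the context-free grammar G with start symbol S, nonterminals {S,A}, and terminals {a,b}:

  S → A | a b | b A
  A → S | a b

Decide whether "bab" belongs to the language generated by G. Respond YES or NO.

Convert to CNF:
  S -> T0 T1 | T1 A
  A -> T0 T1 | T1 A
  T0 -> a
  T1 -> b

CYK table (by increasing span):
  cell(0,0) b: {T1}  orig:{}
  cell(1,1) a: {T0}  orig:{}
  cell(2,2) b: {T1}  orig:{}
  cell(0,1) ba: ∅
  cell(1,2) ab: {A,S}
  cell(0,2) bab: {A,S}

S ∈ T[0,2] ⇒ YES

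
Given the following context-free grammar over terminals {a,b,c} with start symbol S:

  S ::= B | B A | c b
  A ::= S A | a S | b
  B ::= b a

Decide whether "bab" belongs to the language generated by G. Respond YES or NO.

Convert to CNF:
  S -> B A | T1 T0 | T2 T1
  A -> S A | T0 S | b
  B -> T1 T0
  T0 -> a
  T1 -> b
  T2 -> c

Fill CYK table bottom-up:
  cell(0,0) b: {A,T1}  orig:{A}
  cell(1,1) a: {T0}  orig:{}
  cell(2,2) b: {A,T1}  orig:{A}
  cell(0,1) ba: {B,S}
  cell(1,2) ab: ∅
  cell(0,2) bab: {A,S}

S ∈ T[0,2] ⇒ YES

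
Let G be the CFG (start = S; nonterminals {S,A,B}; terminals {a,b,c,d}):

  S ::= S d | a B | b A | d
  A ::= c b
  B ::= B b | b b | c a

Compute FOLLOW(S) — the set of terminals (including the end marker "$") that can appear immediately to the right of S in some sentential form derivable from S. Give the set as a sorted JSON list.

FIRST iteration:
[1]
  A via A→c b: +{c}
  B via B→b b: +{b}
  B via B→c a: +{c}
  S via S→a B: +{a}
  S via S→b A: +{b}
  S via S→d: +{d}
  FIRST(S)={a,b,d}  FIRST(A)={c}  FIRST(B)={b,c}
[2] (stable)
  FIRST(S)={a,b,d}  FIRST(A)={c}  FIRST(B)={b,c}

FOLLOW sets:
initialize: $ ∈ FOLLOW(S)
round 1:
  B→B b: FOLLOW(B) ⊇ FIRST(b) = {b}; new: +{b}
  S→S d: FOLLOW(S) ⊇ FIRST(d) = {d}; new: +{d}
  S→a B: FOLLOW(B) ⊇ FOLLOW(S) ⊇ {$,d}; new: +{$,d}
  S→b A: FOLLOW(A) ⊇ FOLLOW(S) ⊇ {$,d}; new: +{$,d}
  FOLLOW(S)={$,d}  FOLLOW(A)={$,d}  FOLLOW(B)={$,b,d}
round 2: — fixpoint
  FOLLOW(S)={$,d}  FOLLOW(A)={$,d}  FOLLOW(B)={$,b,d}

FOLLOW(S) = ["$", "d"]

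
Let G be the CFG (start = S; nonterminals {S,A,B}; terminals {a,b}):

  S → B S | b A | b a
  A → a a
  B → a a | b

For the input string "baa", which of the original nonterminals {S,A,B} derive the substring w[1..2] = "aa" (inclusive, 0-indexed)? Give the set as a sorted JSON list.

Convert to CNF:
  S -> B S | T1 A | T1 T0
  A -> T0 T0
  B -> T0 T0 | b
  T0 -> a
  T1 -> b

CYK fill — only the sub-triangle for w[1..2]:
  [1..1]={T0}  "a"  orig:{}
  [2..2]={T0}  "a"  orig:{}
  [1..2]={A,B}  "aa"

Original NTs in T[1,2] deriving "aa": ["A", "B"]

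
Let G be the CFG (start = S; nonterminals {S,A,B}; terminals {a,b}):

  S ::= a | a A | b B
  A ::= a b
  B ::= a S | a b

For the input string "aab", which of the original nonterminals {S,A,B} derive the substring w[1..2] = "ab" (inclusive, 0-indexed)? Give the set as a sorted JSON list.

Convert to CNF:
  S -> T0 A | T1 B | a
  A -> T0 T1
  B -> T0 S | T0 T1
  T0 -> a
  T1 -> b

CYK table (by increasing span), restricted to cells inside w[1..2]:
  [1..1]={S,T0}  "a"  orig:{S}
  [2..2]={T1}  "b"  orig:{}
  [1..2]={A,B}  "ab"

Original NTs in T[1,2] deriving "ab": ["A", "B"]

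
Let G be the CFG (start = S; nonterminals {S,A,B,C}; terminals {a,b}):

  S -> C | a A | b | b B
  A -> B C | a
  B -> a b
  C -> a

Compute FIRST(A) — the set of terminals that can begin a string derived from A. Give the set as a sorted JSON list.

FIRST sets, iterate to fixpoint:
pass 1:
  A via A→a: +{a}
  B via B→a b: +{a}
  C via C→a: +{a}
  S via S→C: +{a}
  S via S→b: +{b}
  S: {a,b}  A: {a}  B: {a}  C: {a}
pass 2: done
  S: {a,b}  A: {a}  B: {a}  C: {a}

FIRST(A) = ["a"]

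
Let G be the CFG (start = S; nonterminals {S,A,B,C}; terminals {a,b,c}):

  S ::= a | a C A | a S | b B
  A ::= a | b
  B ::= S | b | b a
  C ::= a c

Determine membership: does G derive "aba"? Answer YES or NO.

Convert to CNF:
  S -> T0 S | T0 X4 | T1 B | a
  A -> a | b
  B -> T0 S | T0 X3 | T1 B | T1 T0 | a | b
  C -> T0 T2
  T0 -> a
  T1 -> b
  T2 -> c
  X3 -> C A
  X4 -> C A

CYK fill:
  T[0,0] 'a' = {A,B,S,T0}  orig:{A,B,S}
  T[1,1] 'b' = {A,B,T1}  orig:{A,B}
  T[2,2] 'a' = {A,B,S,T0}  orig:{A,B,S}
  T[0,1] 'ab' = ∅
  T[1,2] 'ba' = {B,S}
  T[0,2] 'aba' = {B,S}

S ∈ T[0,2] ⇒ YES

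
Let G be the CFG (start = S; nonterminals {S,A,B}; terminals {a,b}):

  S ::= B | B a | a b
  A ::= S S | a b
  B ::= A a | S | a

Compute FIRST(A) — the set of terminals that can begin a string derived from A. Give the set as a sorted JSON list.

Compute FIRST by fixpoint:
pass 1:
  A via A→a b: +{a}
  B via B→A a: +{a}
  S via S→B: +{a}
  FIRST(S)={a}  FIRST(A)={a}  FIRST(B)={a}
pass 2: (no change)
  FIRST(S)={a}  FIRST(A)={a}  FIRST(B)={a}

FIRST(A) = ["a"]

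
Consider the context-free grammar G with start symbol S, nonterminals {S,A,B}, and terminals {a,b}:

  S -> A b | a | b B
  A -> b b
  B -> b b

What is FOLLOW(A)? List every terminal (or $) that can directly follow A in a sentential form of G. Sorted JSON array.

FIRST sets, iterate to fixpoint:
[1]
  A via A→b b: +{b}
  B via B→b b: +{b}
  S via S→A b: +{b}
  S via S→a: +{a}
  FIRST[S]={a,b}  FIRST[A]={b}  FIRST[B]={b}
[2] done
  FIRST[S]={a,b}  FIRST[A]={b}  FIRST[B]={b}

Compute FOLLOW by fixpoint:
seed FOLLOW(S) with $
[1]
  S→A b: FOLLOW(A) ⊇ FIRST(b) = {b}; new: +{b}
  S→b B: FOLLOW(B) ⊇ FOLLOW(S) ⊇ {$}; new: +{$}
  FOLLOW(S)={$}  FOLLOW(A)={b}  FOLLOW(B)={$}
[2] (stable)
  FOLLOW(S)={$}  FOLLOW(A)={b}  FOLLOW(B)={$}

FOLLOW(A) = ["b"]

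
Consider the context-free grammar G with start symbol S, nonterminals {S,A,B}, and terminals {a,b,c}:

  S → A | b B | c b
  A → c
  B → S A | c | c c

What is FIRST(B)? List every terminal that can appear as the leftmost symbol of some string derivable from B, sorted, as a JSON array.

FIRST sets, iterate to fixpoint:
pass 1:
  A via A→c: +{c}
  B via B→c: +{c}
  S via S→A: +{c}
  S via S→b B: +{b}
  S: {b,c}  A: {c}  B: {c}
pass 2:
  B via B→S A: +{b}
  S: {b,c}  A: {c}  B: {b,c}
pass 3: (stable)
  S: {b,c}  A: {c}  B: {b,c}

FIRST(B) = ["b", "c"]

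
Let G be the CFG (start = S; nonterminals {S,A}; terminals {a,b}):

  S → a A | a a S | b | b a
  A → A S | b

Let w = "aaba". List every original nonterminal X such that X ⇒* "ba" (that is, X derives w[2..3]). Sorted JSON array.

CNF form of G:
  S -> T0 A | T0 X2 | T1 T0 | b
  A -> A S | b
  T0 -> a
  T1 -> b
  X2 -> T0 S

CYK table (by increasing span) (cells [i..j] with 2 ≤ i ≤ j ≤ 3 only):
  cell(2,2) b: {A,S,T1}  orig:{A,S}
  cell(3,3) a: {T0}  orig:{}
  cell(2,3) ba: {S}

Original NTs in T[2,3] deriving "ba": ["S"]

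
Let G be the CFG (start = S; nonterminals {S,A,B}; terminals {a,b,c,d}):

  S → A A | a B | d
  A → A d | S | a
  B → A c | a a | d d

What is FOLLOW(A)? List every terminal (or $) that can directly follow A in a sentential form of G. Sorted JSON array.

Compute FIRST by fixpoint:
[1]
  A via A→a: +{a}
  B via B→A c: +{a}
  B via B→d d: +{d}
  S via S→A A: +{a}
  S via S→d: +{d}
  FIRST[S]={a,d}  FIRST[A]={a}  FIRST[B]={a,d}
[2]
  A via A→S: +{d}
  FIRST[S]={a,d}  FIRST[A]={a,d}  FIRST[B]={a,d}
[3] (no change)
  FIRST[S]={a,d}  FIRST[A]={a,d}  FIRST[B]={a,d}

FOLLOW sets:
FOLLOW(S) := {$}
pass 1:
  A→A d: FOLLOW(A) ⊇ FIRST(d) = {d}; new: +{d}
  A→S: FOLLOW(S) ⊇ FOLLOW(A) ⊇ {d}; new: +{d}
  B→A c: FOLLOW(A) ⊇ FIRST(c) = {c}; new: +{c}
  S→A A: FOLLOW(A) ⊇ FIRST(A) = {a,d}; new: +{a}
  S→A A: FOLLOW(A) ⊇ FOLLOW(S) ⊇ {$,d}; new: +{$}
  S→a B: FOLLOW(B) ⊇ FOLLOW(S) ⊇ {$,d}; new: +{$,d}
  S: {$,d}  A: {$,a,c,d}  B: {$,d}
pass 2:
  A→S: FOLLOW(S) ⊇ FOLLOW(A) ⊇ {$,a,c,d}; new: +{a,c}
  S→a B: FOLLOW(B) ⊇ FOLLOW(S) ⊇ {$,a,c,d}; new: +{a,c}
  S: {$,a,c,d}  A: {$,a,c,d}  B: {$,a,c,d}
pass 3: (stable)
  S: {$,a,c,d}  A: {$,a,c,d}  B: {$,a,c,d}

FOLLOW(A) = ["$", "a", "c", "d"]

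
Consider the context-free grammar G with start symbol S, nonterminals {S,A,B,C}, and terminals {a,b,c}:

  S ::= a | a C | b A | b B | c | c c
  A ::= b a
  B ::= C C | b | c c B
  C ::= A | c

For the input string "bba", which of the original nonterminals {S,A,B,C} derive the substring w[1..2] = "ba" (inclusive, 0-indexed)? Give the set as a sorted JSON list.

Convert to CNF:
  S -> T0 A | T0 B | T1 C | T2 T2 | a | c
  A -> T0 T1
  B -> C C | T2 X3 | b
  C -> T0 T1 | c
  T0 -> b
  T1 -> a
  T2 -> c
  X3 -> T2 B

CYK table (by increasing span) — only the sub-triangle for w[1..2]:
  cell(1,1) b: {B,T0}  orig:{B}
  cell(2,2) a: {S,T1}  orig:{S}
  cell(1,2) ba: {A,C}

Original NTs in T[1,2] deriving "ba": ["A", "C"]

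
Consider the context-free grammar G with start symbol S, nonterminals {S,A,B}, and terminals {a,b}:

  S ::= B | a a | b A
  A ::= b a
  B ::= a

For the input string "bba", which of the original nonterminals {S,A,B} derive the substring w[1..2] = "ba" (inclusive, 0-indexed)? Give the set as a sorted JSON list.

Convert to CNF:
  S -> T0 A | T1 T1 | a
  A -> T0 T1
  B -> a
  T0 -> b
  T1 -> a

CYK fill — only the sub-triangle for w[1..2]:
  T[1,1] 'b' = {T0}  orig:{}
  T[2,2] 'a' = {B,S,T1}  orig:{B,S}
  T[1,2] 'ba' = {A}

Original NTs in T[1,2] deriving "ba": ["A"]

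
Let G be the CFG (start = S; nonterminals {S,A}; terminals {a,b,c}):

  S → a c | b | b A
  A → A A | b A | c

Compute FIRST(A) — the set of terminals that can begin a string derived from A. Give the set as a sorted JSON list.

Compute FIRST by fixpoint:
pass 1:
  A via A→b A: +{b}
  A via A→c: +{c}
  S via S→a c: +{a}
  S via S→b: +{b}
  FIRST[S]={a,b}  FIRST[A]={b,c}
pass 2: done
  FIRST[S]={a,b}  FIRST[A]={b,c}

FIRST(A) = ["b", "c"]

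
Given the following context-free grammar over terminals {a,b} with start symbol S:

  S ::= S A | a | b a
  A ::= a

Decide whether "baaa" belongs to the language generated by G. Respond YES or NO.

CNF form of G:
  S -> S A | T0 T1 | a
  A -> a
  T0 -> b
  T1 -> a

Fill CYK table bottom-up:
  T[0,0] 'b' = {T0}  orig:{}
  T[1,1] 'a' = {A,S,T1}  orig:{A,S}
  T[2,2] 'a' = {A,S,T1}  orig:{A,S}
  T[3,3] 'a' = {A,S,T1}  orig:{A,S}
  T[0,1] 'ba' = {S}
  T[1,2] 'aa' = {S}
  T[2,3] 'aa' = {S}
  T[0,2] 'baa' = {S}
  T[1,3] 'aaa' = {S}
  T[0,3] 'baaa' = {S}

S ∈ T[0,3] ⇒ YES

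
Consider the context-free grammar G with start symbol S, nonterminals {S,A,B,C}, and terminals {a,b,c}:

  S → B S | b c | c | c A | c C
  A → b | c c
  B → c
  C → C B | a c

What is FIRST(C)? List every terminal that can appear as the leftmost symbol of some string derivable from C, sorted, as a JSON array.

Compute FIRST by fixpoint:
pass 1:
  A via A→b: +{b}
  A via A→c c: +{c}
  B via B→c: +{c}
  C via C→a c: +{a}
  S via S→B S: +{c}
  S via S→b c: +{b}
  S: {b,c}  A: {b,c}  B: {c}  C: {a}
pass 2: — fixpoint
  S: {b,c}  A: {b,c}  B: {c}  C: {a}

FIRST(C) = ["a"]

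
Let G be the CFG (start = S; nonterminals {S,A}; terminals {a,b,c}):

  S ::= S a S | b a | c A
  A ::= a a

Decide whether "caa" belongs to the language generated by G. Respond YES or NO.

Convert to CNF:
  S -> S X3 | T1 T0 | T2 A
  A -> T0 T0
  T0 -> a
  T1 -> b
  T2 -> c
  X3 -> T0 S

Fill CYK table bottom-up:
  cell(0,0) c: {T2}  orig:{}
  cell(1,1) a: {T0}  orig:{}
  cell(2,2) a: {T0}  orig:{}
  cell(0,1) ca: ∅
  cell(1,2) aa: {A}
  cell(0,2) caa: {S}

S ∈ T[0,2] ⇒ YES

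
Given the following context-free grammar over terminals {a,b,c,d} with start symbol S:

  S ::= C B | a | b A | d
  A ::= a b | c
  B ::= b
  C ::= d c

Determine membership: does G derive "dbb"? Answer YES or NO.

CNF form of G:
  S -> C B | T1 A | a | d
  A -> T0 T1 | c
  B -> b
  C -> T2 T3
  T0 -> a
  T1 -> b
  T2 -> d
  T3 -> c

CYK table (by increasing span):
  [0..0]={S,T2}  "d"  orig:{S}
  [1..1]={B,T1}  "b"  orig:{B}
  [2..2]={B,T1}  "b"  orig:{B}
  [0..1]=∅  "db"
  [1..2]=∅  "bb"
  [0..2]=∅  "dbb"

S ∉ T[0,2] ⇒ NO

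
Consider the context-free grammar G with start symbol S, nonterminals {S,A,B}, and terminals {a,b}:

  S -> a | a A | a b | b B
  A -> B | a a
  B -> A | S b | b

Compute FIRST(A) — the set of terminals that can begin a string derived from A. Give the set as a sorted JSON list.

FIRST sets, iterate to fixpoint:
round 1:
  A via A→a a: +{a}
  B via B→A: +{a}
  B via B→b: +{b}
  S via S→a: +{a}
  S via S→b B: +{b}
  FIRST(S)={a,b}  FIRST(A)={a}  FIRST(B)={a,b}
round 2:
  A via A→B: +{b}
  FIRST(S)={a,b}  FIRST(A)={a,b}  FIRST(B)={a,b}
round 3: done
  FIRST(S)={a,b}  FIRST(A)={a,b}  FIRST(B)={a,b}

FIRST(A) = ["a", "b"]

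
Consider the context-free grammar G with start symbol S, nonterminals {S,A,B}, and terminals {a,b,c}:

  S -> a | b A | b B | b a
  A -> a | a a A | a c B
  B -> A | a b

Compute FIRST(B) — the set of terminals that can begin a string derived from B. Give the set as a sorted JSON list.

Compute FIRST by fixpoint:
pass 1:
  A via A→a: +{a}
  B via B→A: +{a}
  S via S→a: +{a}
  S via S→b A: +{b}
  FIRST(S)={a,b}  FIRST(A)={a}  FIRST(B)={a}
pass 2: done
  FIRST(S)={a,b}  FIRST(A)={a}  FIRST(B)={a}

FIRST(B) = ["a"]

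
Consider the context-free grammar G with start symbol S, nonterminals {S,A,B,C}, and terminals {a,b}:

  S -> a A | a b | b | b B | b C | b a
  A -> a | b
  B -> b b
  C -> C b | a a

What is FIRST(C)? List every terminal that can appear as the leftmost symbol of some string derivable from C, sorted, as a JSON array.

FIRST iteration:
pass 1:
  A via A→a: +{a}
  A via A→b: +{b}
  B via B→b b: +{b}
  C via C→a a: +{a}
  S via S→a A: +{a}
  S via S→b: +{b}
  FIRST(S)={a,b}  FIRST(A)={a,b}  FIRST(B)={b}  FIRST(C)={a}
pass 2: done
  FIRST(S)={a,b}  FIRST(A)={a,b}  FIRST(B)={b}  FIRST(C)={a}

FIRST(C) = ["a"]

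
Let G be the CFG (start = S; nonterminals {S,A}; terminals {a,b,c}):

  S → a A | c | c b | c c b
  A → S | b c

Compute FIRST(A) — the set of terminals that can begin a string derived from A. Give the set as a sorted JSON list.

FIRST iteration:
round 1:
  A via A→b c: +{b}
  S via S→a A: +{a}
  S via S→c: +{c}
  S: {a,c}  A: {b}
round 2:
  A via A→S: +{a,c}
  S: {a,c}  A: {a,b,c}
round 3: (no change)
  S: {a,c}  A: {a,b,c}

FIRST(A) = ["a", "b", "c"]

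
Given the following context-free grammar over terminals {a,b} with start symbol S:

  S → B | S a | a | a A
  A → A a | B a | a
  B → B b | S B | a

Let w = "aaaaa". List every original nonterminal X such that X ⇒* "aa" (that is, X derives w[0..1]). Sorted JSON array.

Convert to CNF:
  S -> B T1 | S B | S T0 | T0 A | a
  A -> A T0 | B T0 | a
  B -> B T1 | S B | a
  T0 -> a
  T1 -> b

Fill CYK table bottom-up, restricted to cells inside w[0..1]:
  cell(0,0) a: {A,B,S,T0}  orig:{A,B,S}
  cell(1,1) a: {A,B,S,T0}  orig:{A,B,S}
  cell(0,1) aa: {A,B,S}

Original NTs in T[0,1] deriving "aa": ["A", "B", "S"]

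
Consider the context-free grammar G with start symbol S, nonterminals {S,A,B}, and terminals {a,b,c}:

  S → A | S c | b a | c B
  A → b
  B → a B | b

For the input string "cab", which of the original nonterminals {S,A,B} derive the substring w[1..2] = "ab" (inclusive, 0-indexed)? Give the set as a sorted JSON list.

Convert to CNF:
  S -> S T1 | T1 B | T2 T0 | b
  A -> b
  B -> T0 B | b
  T0 -> a
  T1 -> c
  T2 -> b

CYK table (by increasing span), restricted to cells inside w[1..2]:
  [1..1]={T0}  "a"  orig:{}
  [2..2]={A,B,S,T2}  "b"  orig:{A,B,S}
  [1..2]={B}  "ab"

Original NTs in T[1,2] deriving "ab": ["B"]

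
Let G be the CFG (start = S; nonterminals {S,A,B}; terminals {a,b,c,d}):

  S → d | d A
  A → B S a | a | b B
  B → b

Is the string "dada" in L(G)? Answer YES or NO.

Convert to CNF:
  S -> T2 A | d
  A -> B X3 | T1 B | a
  B -> b
  T0 -> a
  T1 -> b
  T2 -> d
  X3 -> S T0

CYK fill:
  [0..0]={S,T2}  "d"  orig:{S}
  [1..1]={A,T0}  "a"  orig:{A}
  [2..2]={S,T2}  "d"  orig:{S}
  [3..3]={A,T0}  "a"  orig:{A}
  [0..1]={S,X3}  "da"  orig:{S}
  [1..2]=∅  "ad"
  [2..3]={S,X3}  "da"  orig:{S}
  [0..2]=∅  "dad"
  [1..3]=∅  "ada"
  [0..3]=∅  "dada"

S ∉ T[0,3] ⇒ NO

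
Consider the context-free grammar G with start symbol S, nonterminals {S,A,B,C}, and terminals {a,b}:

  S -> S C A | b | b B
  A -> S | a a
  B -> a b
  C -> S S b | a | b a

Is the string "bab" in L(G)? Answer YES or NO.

CNF form of G:
  S -> S X4 | T1 B | b
  A -> S X2 | T0 T0 | T1 B | b
  B -> T0 T1
  C -> S X3 | T1 T0 | a
  T0 -> a
  T1 -> b
  X2 -> C A
  X3 -> S T1
  X4 -> C A

CYK fill:
  [0..0]={A,S,T1}  "b"  orig:{A,S}
  [1..1]={C,T0}  "a"  orig:{C}
  [2..2]={A,S,T1}  "b"  orig:{A,S}
  [0..1]={C}  "ba"
  [1..2]={B,X2,X4}  "ab"  orig:{B}
  [0..2]={A,S,X2,X4}  "bab"  orig:{A,S}

S ∈ T[0,2] ⇒ YES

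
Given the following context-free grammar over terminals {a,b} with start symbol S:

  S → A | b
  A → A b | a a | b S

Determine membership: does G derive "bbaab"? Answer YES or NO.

Convert to CNF:
  S -> A T0 | T0 S | T1 T1 | b
  A -> A T0 | T0 S | T1 T1
  T0 -> b
  T1 -> a

CYK fill:
  T[0,0] 'b' = {S,T0}  orig:{S}
  T[1,1] 'b' = {S,T0}  orig:{S}
  T[2,2] 'a' = {T1}  orig:{}
  T[3,3] 'a' = {T1}  orig:{}
  T[4,4] 'b' = {S,T0}  orig:{S}
  T[0,1] 'bb' = {A,S}
  T[1,2] 'ba' = ∅
  T[2,3] 'aa' = {A,S}
  T[3,4] 'ab' = ∅
  T[0,2] 'bba' = ∅
  T[1,3] 'baa' = {A,S}
  T[2,4] 'aab' = {A,S}
  T[0,3] 'bbaa' = {A,S}
  T[1,4] 'baab' = {A,S}
  T[0,4] 'bbaab' = {A,S}

S ∈ T[0,4] ⇒ YES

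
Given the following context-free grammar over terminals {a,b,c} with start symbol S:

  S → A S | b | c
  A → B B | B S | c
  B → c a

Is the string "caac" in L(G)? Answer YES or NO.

Convert to CNF:
  S -> A S | b | c
  A -> B B | B S | c
  B -> T0 T1
  T0 -> c
  T1 -> a

CYK table (by increasing span):
  cell(0,0) c: {A,S,T0}  orig:{A,S}
  cell(1,1) a: {T1}  orig:{}
  cell(2,2) a: {T1}  orig:{}
  cell(3,3) c: {A,S,T0}  orig:{A,S}
  cell(0,1) ca: {B}
  cell(1,2) aa: ∅
  cell(2,3) ac: ∅
  cell(0,2) caa: ∅
  cell(1,3) aac: ∅
  cell(0,3) caac: ∅

S ∉ T[0,3] ⇒ NO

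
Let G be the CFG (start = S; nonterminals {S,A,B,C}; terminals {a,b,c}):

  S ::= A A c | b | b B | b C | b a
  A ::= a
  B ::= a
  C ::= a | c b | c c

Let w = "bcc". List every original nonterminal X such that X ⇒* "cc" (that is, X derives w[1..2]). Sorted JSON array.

Convert to CNF:
  S -> A X3 | T1 B | T1 C | T1 T2 | b
  A -> a
  B -> a
  C -> T0 T0 | T0 T1 | a
  T0 -> c
  T1 -> b
  T2 -> a
  X3 -> A T0

Fill CYK table bottom-up — only the sub-triangle for w[1..2]:
  [1..1]={T0}  "c"  orig:{}
  [2..2]={T0}  "c"  orig:{}
  [1..2]={C}  "cc"

Original NTs in T[1,2] deriving "cc": ["C"]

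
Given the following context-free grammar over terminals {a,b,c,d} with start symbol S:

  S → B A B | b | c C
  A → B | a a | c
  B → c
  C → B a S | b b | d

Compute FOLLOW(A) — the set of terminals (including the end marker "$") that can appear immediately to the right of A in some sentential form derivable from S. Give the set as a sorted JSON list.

Compute FIRST by fixpoint:
[1]
  A via A→a a: +{a}
  A via A→c: +{c}
  B via B→c: +{c}
  C via C→B a S: +{c}
  C via C→b b: +{b}
  C via C→d: +{d}
  S via S→B A B: +{c}
  S via S→b: +{b}
  FIRST[S]={b,c}  FIRST[A]={a,c}  FIRST[B]={c}  FIRST[C]={b,c,d}
[2] (stable)
  FIRST[S]={b,c}  FIRST[A]={a,c}  FIRST[B]={c}  FIRST[C]={b,c,d}

FOLLOW sets:
FOLLOW(S) := {$}
iter 1:
  C→B a S: FOLLOW(B) ⊇ FIRST(a) = {a}; new: +{a}
  S→B A B: FOLLOW(B) ⊇ FIRST(A) = {a,c}; new: +{c}
  S→B A B: FOLLOW(A) ⊇ FIRST(B) = {c}; new: +{c}
  S→B A B: FOLLOW(B) ⊇ FOLLOW(S) ⊇ {$}; new: +{$}
  S→c C: FOLLOW(C) ⊇ FOLLOW(S) ⊇ {$}; new: +{$}
  FOLLOW[S]={$}  FOLLOW[A]={c}  FOLLOW[B]={$,a,c}  FOLLOW[C]={$}
iter 2: — fixpoint
  FOLLOW[S]={$}  FOLLOW[A]={c}  FOLLOW[B]={$,a,c}  FOLLOW[C]={$}

FOLLOW(A) = ["c"]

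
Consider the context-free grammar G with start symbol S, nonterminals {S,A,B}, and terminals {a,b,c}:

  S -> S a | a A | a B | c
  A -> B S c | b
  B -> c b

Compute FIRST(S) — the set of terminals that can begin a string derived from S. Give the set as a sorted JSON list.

Compute FIRST by fixpoint:
[1]
  A via A→b: +{b}
  B via B→c b: +{c}
  S via S→a A: +{a}
  S via S→c: +{c}
  FIRST(S)={a,c}  FIRST(A)={b}  FIRST(B)={c}
[2]
  A via A→B S c: +{c}
  FIRST(S)={a,c}  FIRST(A)={b,c}  FIRST(B)={c}
[3] done
  FIRST(S)={a,c}  FIRST(A)={b,c}  FIRST(B)={c}

FIRST(S) = ["a", "c"]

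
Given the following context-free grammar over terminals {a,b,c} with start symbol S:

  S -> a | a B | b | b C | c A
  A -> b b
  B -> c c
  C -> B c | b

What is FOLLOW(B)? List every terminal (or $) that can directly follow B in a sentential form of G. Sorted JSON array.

Compute FIRST by fixpoint:
round 1:
  A via A→b b: +{b}
  B via B→c c: +{c}
  C via C→B c: +{c}
  C via C→b: +{b}
  S via S→a: +{a}
  S via S→b: +{b}
  S via S→c A: +{c}
  S: {a,b,c}  A: {b}  B: {c}  C: {b,c}
round 2: (stable)
  S: {a,b,c}  A: {b}  B: {c}  C: {b,c}

FOLLOW iteration:
initialize: $ ∈ FOLLOW(S)
[1]
  C→B c: FOLLOW(B) ⊇ FIRST(c) = {c}; new: +{c}
  S→a B: FOLLOW(B) ⊇ FOLLOW(S) ⊇ {$}; new: +{$}
  S→b C: FOLLOW(C) ⊇ FOLLOW(S) ⊇ {$}; new: +{$}
  S→c A: FOLLOW(A) ⊇ FOLLOW(S) ⊇ {$}; new: +{$}
  FOLLOW[S]={$}  FOLLOW[A]={$}  FOLLOW[B]={$,c}  FOLLOW[C]={$}
[2] (stable)
  FOLLOW[S]={$}  FOLLOW[A]={$}  FOLLOW[B]={$,c}  FOLLOW[C]={$}

FOLLOW(B) = ["$", "c"]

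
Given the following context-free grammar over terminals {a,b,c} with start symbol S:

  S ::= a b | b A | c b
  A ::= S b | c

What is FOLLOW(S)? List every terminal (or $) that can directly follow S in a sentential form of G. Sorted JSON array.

FIRST iteration:
iter 1:
  A via A→c: +{c}
  S via S→a b: +{a}
  S via S→b A: +{b}
  S via S→c b: +{c}
  S: {a,b,c}  A: {c}
iter 2:
  A via A→S b: +{a,b}
  S: {a,b,c}  A: {a,b,c}
iter 3: done
  S: {a,b,c}  A: {a,b,c}

Compute FOLLOW by fixpoint:
initialize: $ ∈ FOLLOW(S)
[1]
  A→S b: FOLLOW(S) ⊇ FIRST(b) = {b}; new: +{b}
  S→b A: FOLLOW(A) ⊇ FOLLOW(S) ⊇ {$,b}; new: +{$,b}
  S: {$,b}  A: {$,b}
[2] (stable)
  S: {$,b}  A: {$,b}

FOLLOW(S) = ["$", "b"]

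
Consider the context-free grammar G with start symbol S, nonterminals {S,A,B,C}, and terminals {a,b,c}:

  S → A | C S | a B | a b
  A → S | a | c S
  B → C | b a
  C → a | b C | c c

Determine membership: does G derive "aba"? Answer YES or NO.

CNF form of G:
  S -> C S | T0 B | T0 T1 | T2 S | a
  A -> C S | T0 B | T0 T1 | T2 S | a
  B -> T1 C | T1 T0 | T2 T2 | a
  C -> T1 C | T2 T2 | a
  T0 -> a
  T1 -> b
  T2 -> c

Fill CYK table bottom-up:
  T[0,0] 'a' = {A,B,C,S,T0}  orig:{A,B,C,S}
  T[1,1] 'b' = {T1}  orig:{}
  T[2,2] 'a' = {A,B,C,S,T0}  orig:{A,B,C,S}
  T[0,1] 'ab' = {A,S}
  T[1,2] 'ba' = {B,C}
  T[0,2] 'aba' = {A,S}

S ∈ T[0,2] ⇒ YES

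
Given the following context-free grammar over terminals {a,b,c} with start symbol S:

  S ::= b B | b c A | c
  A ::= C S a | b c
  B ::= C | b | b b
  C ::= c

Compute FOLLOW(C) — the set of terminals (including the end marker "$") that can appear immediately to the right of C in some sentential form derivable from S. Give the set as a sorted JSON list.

FIRST sets, iterate to fixpoint:
iter 1:
  A via A→b c: +{b}
  B via B→b: +{b}
  C via C→c: +{c}
  S via S→b B: +{b}
  S via S→c: +{c}
  FIRST[S]={b,c}  FIRST[A]={b}  FIRST[B]={b}  FIRST[C]={c}
iter 2:
  A via A→C S a: +{c}
  B via B→C: +{c}
  FIRST[S]={b,c}  FIRST[A]={b,c}  FIRST[B]={b,c}  FIRST[C]={c}
iter 3: (stable)
  FIRST[S]={b,c}  FIRST[A]={b,c}  FIRST[B]={b,c}  FIRST[C]={c}

FOLLOW iteration:
seed FOLLOW(S) with $
iter 1:
  A→C S a: FOLLOW(C) ⊇ FIRST(S) = {b,c}; new: +{b,c}
  A→C S a: FOLLOW(S) ⊇ FIRST(a) = {a}; new: +{a}
  S→b B: FOLLOW(B) ⊇ FOLLOW(S) ⊇ {$,a}; new: +{$,a}
  S→b c A: FOLLOW(A) ⊇ FOLLOW(S) ⊇ {$,a}; new: +{$,a}
  FOLLOW(S)={$,a}  FOLLOW(A)={$,a}  FOLLOW(B)={$,a}  FOLLOW(C)={b,c}
iter 2:
  B→C: FOLLOW(C) ⊇ FOLLOW(B) ⊇ {$,a}; new: +{$,a}
  FOLLOW(S)={$,a}  FOLLOW(A)={$,a}  FOLLOW(B)={$,a}  FOLLOW(C)={$,a,b,c}
iter 3: (no change)
  FOLLOW(S)={$,a}  FOLLOW(A)={$,a}  FOLLOW(B)={$,a}  FOLLOW(C)={$,a,b,c}

FOLLOW(C) = ["$", "a", "b", "c"]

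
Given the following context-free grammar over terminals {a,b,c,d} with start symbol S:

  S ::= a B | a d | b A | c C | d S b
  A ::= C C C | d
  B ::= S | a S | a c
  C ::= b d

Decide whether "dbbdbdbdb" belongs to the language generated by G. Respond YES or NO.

CNF form of G:
  S -> T0 B | T0 T2 | T1 C | T2 X6 | T3 A
  A -> C X4 | d
  B -> T0 B | T0 S | T0 T1 | T0 T2 | T1 C | T2 X5 | T3 A
  C -> T3 T2
  T0 -> a
  T1 -> c
  T2 -> d
  T3 -> b
  X4 -> C C
  X5 -> S T3
  X6 -> S T3

CYK fill:
  cell(0,0) d: {A,T2}  orig:{A}
  cell(1,1) b: {T3}  orig:{}
  cell(2,2) b: {T3}  orig:{}
  cell(3,3) d: {A,T2}  orig:{A}
  cell(4,4) b: {T3}  orig:{}
  cell(5,5) d: {A,T2}  orig:{A}
  cell(6,6) b: {T3}  orig:{}
  cell(7,7) d: {A,T2}  orig:{A}
  cell(8,8) b: {T3}  orig:{}
  cell(0,1) db: ∅
  cell(1,2) bb: ∅
  cell(2,3) bd: {B,C,S}
  cell(3,4) db: ∅
  cell(4,5) bd: {B,C,S}
  cell(5,6) db: ∅
  cell(6,7) bd: {B,C,S}
  cell(7,8) db: ∅
  cell(0,2) dbb: ∅
  cell(1,3) bbd: ∅
  cell(2,4) bdb: {X5,X6}  orig:{}
  cell(3,5) dbd: ∅
  cell(4,6) bdb: {X5,X6}  orig:{}
  cell(5,7) dbd: ∅
  cell(6,8) bdb: {X5,X6}  orig:{}
  cell(0,3) dbbd: ∅
  cell(1,4) bbdb: ∅
  cell(2,5) bdbd: {X4}  orig:{}
  cell(3,6) dbdb: {B,S}
  cell(4,7) bdbd: {X4}  orig:{}
  cell(5,8) dbdb: {B,S}
  cell(0,4) dbbdb: ∅
  cell(1,5) bbdbd: ∅
  cell(2,6) bdbdb: ∅
  cell(3,7) dbdbd: ∅
  cell(4,8) bdbdb: ∅
  cell(0,5) dbbdbd: ∅
  cell(1,6) bbdbdb: ∅
  cell(2,7) bdbdbd: {A}
  cell(3,8) dbdbdb: ∅
  cell(0,6) dbbdbdb: ∅
  cell(1,7) bbdbdbd: {B,S}
  cell(2,8) bdbdbdb: ∅
  cell(0,7) dbbdbdbd: ∅
  cell(1,8) bbdbdbdb: {X5,X6}  orig:{}
  cell(0,8) dbbdbdbdb: {B,S}

S ∈ T[0,8] ⇒ YES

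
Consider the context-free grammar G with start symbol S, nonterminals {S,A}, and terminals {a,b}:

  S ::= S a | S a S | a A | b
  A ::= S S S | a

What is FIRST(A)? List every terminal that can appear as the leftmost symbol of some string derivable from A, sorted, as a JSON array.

FIRST sets, iterate to fixpoint:
pass 1:
  A via A→a: +{a}
  S via S→a A: +{a}
  S via S→b: +{b}
  FIRST(S)={a,b}  FIRST(A)={a}
pass 2:
  A via A→S S S: +{b}
  FIRST(S)={a,b}  FIRST(A)={a,b}
pass 3: (no change)
  FIRST(S)={a,b}  FIRST(A)={a,b}

FIRST(A) = ["a", "b"]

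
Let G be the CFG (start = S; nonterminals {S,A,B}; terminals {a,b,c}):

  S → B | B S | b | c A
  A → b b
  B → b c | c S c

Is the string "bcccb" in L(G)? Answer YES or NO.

CNF form of G:
  S -> B S | T0 T1 | T1 A | T1 X3 | b
  A -> T0 T0
  B -> T0 T1 | T1 X2
  T0 -> b
  T1 -> c
  X2 -> S T1
  X3 -> S T1

Fill CYK table bottom-up:
  [0..0]={S,T0}  "b"  orig:{S}
  [1..1]={T1}  "c"  orig:{}
  [2..2]={T1}  "c"  orig:{}
  [3..3]={T1}  "c"  orig:{}
  [4..4]={S,T0}  "b"  orig:{S}
  [0..1]={B,S,X2,X3}  "bc"  orig:{B,S}
  [1..2]=∅  "cc"
  [2..3]=∅  "cc"
  [3..4]=∅  "cb"
  [0..2]={X2,X3}  "bcc"  orig:{}
  [1..3]=∅  "ccc"
  [2..4]=∅  "ccb"
  [0..3]=∅  "bccc"
  [1..4]=∅  "cccb"
  [0..4]=∅  "bcccb"

S ∉ T[0,4] ⇒ NO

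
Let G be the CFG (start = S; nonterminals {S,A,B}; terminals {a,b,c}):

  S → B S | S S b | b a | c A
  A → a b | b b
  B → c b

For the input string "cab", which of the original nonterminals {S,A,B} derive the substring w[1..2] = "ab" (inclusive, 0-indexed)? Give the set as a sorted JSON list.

Convert to CNF:
  S -> B S | S X3 | T1 T0 | T2 A
  A -> T0 T1 | T1 T1
  B -> T2 T1
  T0 -> a
  T1 -> b
  T2 -> c
  X3 -> S T1

Fill CYK table bottom-up — only the sub-triangle for w[1..2]:
  T[1,1] 'a' = {T0}  orig:{}
  T[2,2] 'b' = {T1}  orig:{}
  T[1,2] 'ab' = {A}

Original NTs in T[1,2] deriving "ab": ["A"]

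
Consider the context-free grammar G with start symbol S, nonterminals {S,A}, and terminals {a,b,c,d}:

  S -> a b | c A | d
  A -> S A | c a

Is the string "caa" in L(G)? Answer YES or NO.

Convert to CNF:
  S -> T0 A | T1 T2 | d
  A -> S A | T0 T1
  T0 -> c
  T1 -> a
  T2 -> b

Fill CYK table bottom-up:
  T[0,0] 'c' = {T0}  orig:{}
  T[1,1] 'a' = {T1}  orig:{}
  T[2,2] 'a' = {T1}  orig:{}
  T[0,1] 'ca' = {A}
  T[1,2] 'aa' = ∅
  T[0,2] 'caa' = ∅

S ∉ T[0,2] ⇒ NO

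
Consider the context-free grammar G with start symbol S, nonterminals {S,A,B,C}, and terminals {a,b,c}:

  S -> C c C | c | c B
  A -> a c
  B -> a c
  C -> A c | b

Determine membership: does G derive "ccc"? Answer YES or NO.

CNF form of G:
  S -> C X2 | T1 B | c
  A -> T0 T1
  B -> T0 T1
  C -> A T1 | b
  T0 -> a
  T1 -> c
  X2 -> T1 C

Fill CYK table bottom-up:
  T[0,0] 'c' = {S,T1}  orig:{S}
  T[1,1] 'c' = {S,T1}  orig:{S}
  T[2,2] 'c' = {S,T1}  orig:{S}
  T[0,1] 'cc' = ∅
  T[1,2] 'cc' = ∅
  T[0,2] 'ccc' = ∅

S ∉ T[0,2] ⇒ NO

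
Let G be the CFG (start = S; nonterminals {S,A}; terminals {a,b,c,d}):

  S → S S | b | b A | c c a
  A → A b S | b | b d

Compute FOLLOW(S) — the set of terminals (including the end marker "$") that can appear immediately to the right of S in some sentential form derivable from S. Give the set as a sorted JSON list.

Compute FIRST by fixpoint:
round 1:
  A via A→b: +{b}
  S via S→b: +{b}
  S via S→c c a: +{c}
  FIRST[S]={b,c}  FIRST[A]={b}
round 2: done
  FIRST[S]={b,c}  FIRST[A]={b}

FOLLOW iteration:
seed FOLLOW(S) with $
pass 1:
  A→A b S: FOLLOW(A) ⊇ FIRST(b) = {b}; new: +{b}
  A→A b S: FOLLOW(S) ⊇ FOLLOW(A) ⊇ {b}; new: +{b}
  S→S S: FOLLOW(S) ⊇ FIRST(S) = {b,c}; new: +{c}
  S→b A: FOLLOW(A) ⊇ FOLLOW(S) ⊇ {$,b,c}; new: +{$,c}
  FOLLOW(S)={$,b,c}  FOLLOW(A)={$,b,c}
pass 2: done
  FOLLOW(S)={$,b,c}  FOLLOW(A)={$,b,c}

FOLLOW(S) = ["$", "b", "c"]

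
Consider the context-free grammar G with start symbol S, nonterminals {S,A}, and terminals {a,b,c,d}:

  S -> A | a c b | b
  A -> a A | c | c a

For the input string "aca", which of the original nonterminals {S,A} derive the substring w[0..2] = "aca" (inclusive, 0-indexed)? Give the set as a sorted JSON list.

CNF form of G:
  S -> T0 A | T0 X3 | T1 T0 | b | c
  A -> T0 A | T1 T0 | c
  T0 -> a
  T1 -> c
  T2 -> b
  X3 -> T1 T2

Fill CYK table bottom-up — only the sub-triangle for w[0..2]:
  [0..0]={T0}  "a"  orig:{}
  [1..1]={A,S,T1}  "c"  orig:{A,S}
  [2..2]={T0}  "a"  orig:{}
  [0..1]={A,S}  "ac"
  [1..2]={A,S}  "ca"
  [0..2]={A,S}  "aca"

Original NTs in T[0,2] deriving "aca": ["A", "S"]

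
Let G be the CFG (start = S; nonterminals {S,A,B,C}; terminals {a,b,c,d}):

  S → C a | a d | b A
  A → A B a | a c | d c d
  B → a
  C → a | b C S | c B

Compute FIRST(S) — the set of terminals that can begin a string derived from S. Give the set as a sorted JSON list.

FIRST sets, iterate to fixpoint:
iter 1:
  A via A→a c: +{a}
  A via A→d c d: +{d}
  B via B→a: +{a}
  C via C→a: +{a}
  C via C→b C S: +{b}
  C via C→c B: +{c}
  S via S→C a: +{a,b,c}
  FIRST(S)={a,b,c}  FIRST(A)={a,d}  FIRST(B)={a}  FIRST(C)={a,b,c}
iter 2: (no change)
  FIRST(S)={a,b,c}  FIRST(A)={a,d}  FIRST(B)={a}  FIRST(C)={a,b,c}

FIRST(S) = ["a", "b", "c"]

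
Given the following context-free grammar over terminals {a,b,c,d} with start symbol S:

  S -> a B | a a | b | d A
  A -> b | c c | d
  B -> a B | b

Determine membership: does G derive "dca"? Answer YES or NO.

CNF form of G:
  S -> T1 B | T1 T1 | T2 A | b
  A -> T0 T0 | b | d
  B -> T1 B | b
  T0 -> c
  T1 -> a
  T2 -> d

CYK fill:
  T[0,0] 'd' = {A,T2}  orig:{A}
  T[1,1] 'c' = {T0}  orig:{}
  T[2,2] 'a' = {T1}  orig:{}
  T[0,1] 'dc' = ∅
  T[1,2] 'ca' = ∅
  T[0,2] 'dca' = ∅

S ∉ T[0,2] ⇒ NO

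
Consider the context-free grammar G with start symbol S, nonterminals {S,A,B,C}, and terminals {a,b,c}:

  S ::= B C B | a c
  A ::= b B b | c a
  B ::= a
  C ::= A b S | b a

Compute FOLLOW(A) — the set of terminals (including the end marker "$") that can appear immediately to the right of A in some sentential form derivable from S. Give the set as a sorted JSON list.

Compute FIRST by fixpoint:
pass 1:
  A via A→b B b: +{b}
  A via A→c a: +{c}
  B via B→a: +{a}
  C via C→A b S: +{b,c}
  S via S→B C B: +{a}
  FIRST(S)={a}  FIRST(A)={b,c}  FIRST(B)={a}  FIRST(C)={b,c}
pass 2: (stable)
  FIRST(S)={a}  FIRST(A)={b,c}  FIRST(B)={a}  FIRST(C)={b,c}

FOLLOW sets:
seed FOLLOW(S) with $
[1]
  A→b B b: FOLLOW(B) ⊇ FIRST(b) = {b}; new: +{b}
  C→A b S: FOLLOW(A) ⊇ FIRST(b) = {b}; new: +{b}
  S→B C B: FOLLOW(B) ⊇ FIRST(C) = {b,c}; new: +{c}
  S→B C B: FOLLOW(C) ⊇ FIRST(B) = {a}; new: +{a}
  S→B C B: FOLLOW(B) ⊇ FOLLOW(S) ⊇ {$}; new: +{$}
  FOLLOW(S)={$}  FOLLOW(A)={b}  FOLLOW(B)={$,b,c}  FOLLOW(C)={a}
[2]
  C→A b S: FOLLOW(S) ⊇ FOLLOW(C) ⊇ {a}; new: +{a}
  S→B C B: FOLLOW(B) ⊇ FOLLOW(S) ⊇ {$,a}; new: +{a}
  FOLLOW(S)={$,a}  FOLLOW(A)={b}  FOLLOW(B)={$,a,b,c}  FOLLOW(C)={a}
[3] — fixpoint
  FOLLOW(S)={$,a}  FOLLOW(A)={b}  FOLLOW(B)={$,a,b,c}  FOLLOW(C)={a}

FOLLOW(A) = ["b"]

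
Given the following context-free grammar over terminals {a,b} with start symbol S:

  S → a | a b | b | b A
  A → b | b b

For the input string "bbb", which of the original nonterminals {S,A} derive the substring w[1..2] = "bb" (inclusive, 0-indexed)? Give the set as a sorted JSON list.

Convert to CNF:
  S -> T0 A | T1 T0 | a | b
  A -> T0 T0 | b
  T0 -> b
  T1 -> a

Fill CYK table bottom-up (cells [i..j] with 1 ≤ i ≤ j ≤ 2 only):
  [1..1]={A,S,T0}  "b"  orig:{A,S}
  [2..2]={A,S,T0}  "b"  orig:{A,S}
  [1..2]={A,S}  "bb"

Original NTs in T[1,2] deriving "bb": ["A", "S"]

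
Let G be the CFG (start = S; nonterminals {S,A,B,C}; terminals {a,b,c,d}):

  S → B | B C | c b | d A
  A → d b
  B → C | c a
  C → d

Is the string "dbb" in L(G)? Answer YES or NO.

Convert to CNF:
  S -> B C | T0 A | T2 T1 | T2 T3 | d
  A -> T0 T1
  B -> T2 T3 | d
  C -> d
  T0 -> d
  T1 -> b
  T2 -> c
  T3 -> a

Fill CYK table bottom-up:
  [0..0]={B,C,S,T0}  "d"  orig:{B,C,S}
  [1..1]={T1}  "b"  orig:{}
  [2..2]={T1}  "b"  orig:{}
  [0..1]={A}  "db"
  [1..2]=∅  "bb"
  [0..2]=∅  "dbb"

S ∉ T[0,2] ⇒ NO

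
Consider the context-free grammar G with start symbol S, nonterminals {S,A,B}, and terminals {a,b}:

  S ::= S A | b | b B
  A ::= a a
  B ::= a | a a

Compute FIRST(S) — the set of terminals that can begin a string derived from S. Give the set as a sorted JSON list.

FIRST iteration:
round 1:
  A via A→a a: +{a}
  B via B→a: +{a}
  S via S→b: +{b}
  S: {b}  A: {a}  B: {a}
round 2: (stable)
  S: {b}  A: {a}  B: {a}

FIRST(S) = ["b"]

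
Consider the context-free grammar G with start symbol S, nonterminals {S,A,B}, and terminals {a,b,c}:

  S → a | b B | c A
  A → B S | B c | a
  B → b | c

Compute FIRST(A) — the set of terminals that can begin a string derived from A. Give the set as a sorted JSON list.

FIRST iteration:
[1]
  A via A→a: +{a}
  B via B→b: +{b}
  B via B→c: +{c}
  S via S→a: +{a}
  S via S→b B: +{b}
  S via S→c A: +{c}
  S: {a,b,c}  A: {a}  B: {b,c}
[2]
  A via A→B S: +{b,c}
  S: {a,b,c}  A: {a,b,c}  B: {b,c}
[3] (no change)
  S: {a,b,c}  A: {a,b,c}  B: {b,c}

FIRST(A) = ["a", "b", "c"]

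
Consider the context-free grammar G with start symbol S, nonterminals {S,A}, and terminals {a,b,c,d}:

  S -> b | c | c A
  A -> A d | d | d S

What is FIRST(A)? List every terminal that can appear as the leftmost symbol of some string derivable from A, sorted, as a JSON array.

FIRST iteration:
round 1:
  A via A→d: +{d}
  S via S→b: +{b}
  S via S→c: +{c}
  FIRST[S]={b,c}  FIRST[A]={d}
round 2: (stable)
  FIRST[S]={b,c}  FIRST[A]={d}

FIRST(A) = ["d"]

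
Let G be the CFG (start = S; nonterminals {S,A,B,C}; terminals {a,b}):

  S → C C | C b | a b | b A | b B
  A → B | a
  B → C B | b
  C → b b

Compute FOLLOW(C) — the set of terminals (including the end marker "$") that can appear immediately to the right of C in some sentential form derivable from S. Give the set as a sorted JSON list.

FIRST sets, iterate to fixpoint:
iter 1:
  A via A→a: +{a}
  B via B→b: +{b}
  C via C→b b: +{b}
  S via S→C C: +{b}
  S via S→a b: +{a}
  FIRST(S)={a,b}  FIRST(A)={a}  FIRST(B)={b}  FIRST(C)={b}
iter 2:
  A via A→B: +{b}
  FIRST(S)={a,b}  FIRST(A)={a,b}  FIRST(B)={b}  FIRST(C)={b}
iter 3: — fixpoint
  FIRST(S)={a,b}  FIRST(A)={a,b}  FIRST(B)={b}  FIRST(C)={b}

FOLLOW iteration:
FOLLOW(S) := {$}
pass 1:
  B→C B: FOLLOW(C) ⊇ FIRST(B) = {b}; new: +{b}
  S→C C: FOLLOW(C) ⊇ FOLLOW(S) ⊇ {$}; new: +{$}
  S→b A: FOLLOW(A) ⊇ FOLLOW(S) ⊇ {$}; new: +{$}
  S→b B: FOLLOW(B) ⊇ FOLLOW(S) ⊇ {$}; new: +{$}
  S: {$}  A: {$}  B: {$}  C: {$,b}
pass 2: — fixpoint
  S: {$}  A: {$}  B: {$}  C: {$,b}

FOLLOW(C) = ["$", "b"]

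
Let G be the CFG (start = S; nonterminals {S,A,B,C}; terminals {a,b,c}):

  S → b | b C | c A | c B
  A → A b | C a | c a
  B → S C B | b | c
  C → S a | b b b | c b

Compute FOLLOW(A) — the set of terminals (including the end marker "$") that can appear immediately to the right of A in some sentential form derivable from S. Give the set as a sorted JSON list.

Compute FIRST by fixpoint:
pass 1:
  A via A→c a: +{c}
  B via B→b: +{b}
  B via B→c: +{c}
  C via C→b b b: +{b}
  C via C→c b: +{c}
  S via S→b: +{b}
  S via S→c A: +{c}
  S: {b,c}  A: {c}  B: {b,c}  C: {b,c}
pass 2:
  A via A→C a: +{b}
  S: {b,c}  A: {b,c}  B: {b,c}  C: {b,c}
pass 3: (no change)
  S: {b,c}  A: {b,c}  B: {b,c}  C: {b,c}

FOLLOW iteration:
seed FOLLOW(S) with $
round 1:
  A→A b: FOLLOW(A) ⊇ FIRST(b) = {b}; new: +{b}
  A→C a: FOLLOW(C) ⊇ FIRST(a) = {a}; new: +{a}
  B→S C B: FOLLOW(S) ⊇ FIRST(C) = {b,c}; new: +{b,c}
  B→S C B: FOLLOW(C) ⊇ FIRST(B) = {b,c}; new: +{b,c}
  C→S a: FOLLOW(S) ⊇ FIRST(a) = {a}; new: +{a}
  S→b C: FOLLOW(C) ⊇ FOLLOW(S) ⊇ {$,a,b,c}; new: +{$}
  S→c A: FOLLOW(A) ⊇ FOLLOW(S) ⊇ {$,a,b,c}; new: +{$,a,c}
  S→c B: FOLLOW(B) ⊇ FOLLOW(S) ⊇ {$,a,b,c}; new: +{$,a,b,c}
  FOLLOW[S]={$,a,b,c}  FOLLOW[A]={$,a,b,c}  FOLLOW[B]={$,a,b,c}  FOLLOW[C]={$,a,b,c}
round 2: — fixpoint
  FOLLOW[S]={$,a,b,c}  FOLLOW[A]={$,a,b,c}  FOLLOW[B]={$,a,b,c}  FOLLOW[C]={$,a,b,c}

FOLLOW(A) = ["$", "a", "b", "c"]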